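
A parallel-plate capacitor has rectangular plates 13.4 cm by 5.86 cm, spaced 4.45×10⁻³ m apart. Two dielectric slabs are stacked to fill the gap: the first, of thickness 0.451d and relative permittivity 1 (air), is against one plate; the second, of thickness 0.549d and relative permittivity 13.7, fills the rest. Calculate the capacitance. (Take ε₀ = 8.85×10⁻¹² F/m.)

31.8 pF

A = 13.4 × 5.86 cm² = 7.85×10⁻³ m².
Stacked slabs ⇒ two capacitors in series, each with the full plate area.
C₁ = κ₁ε₀A/d₁ = 1.00 × 8.85×10⁻¹² × 7.85×10⁻³ / 2.01×10⁻³ = 3.46×10⁻¹¹ F.
C₂ = κ₂ε₀A/d₂ = 13.7 × 8.85×10⁻¹² × 7.85×10⁻³ / 2.44×10⁻³ = 3.90×10⁻¹⁰ F.
C = (1/C₁ + 1/C₂)⁻¹ = 3.18×10⁻¹¹ F.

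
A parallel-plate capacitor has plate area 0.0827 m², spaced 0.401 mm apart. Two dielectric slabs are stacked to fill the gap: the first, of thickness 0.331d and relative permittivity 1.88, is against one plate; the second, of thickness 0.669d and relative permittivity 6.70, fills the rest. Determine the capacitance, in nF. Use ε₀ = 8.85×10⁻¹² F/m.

6.61 nF

Stacked slabs ⇒ two capacitors in series, each with the full plate area.
C₁ = κ₁ε₀A/d₁ = 1.88 × 8.85×10⁻¹² × 8.27×10⁻² / 1.33×10⁻⁴ = 1.04×10⁻⁸ F.
C₂ = κ₂ε₀A/d₂ = 6.70 × 8.85×10⁻¹² × 8.27×10⁻² / 2.68×10⁻⁴ = 1.83×10⁻⁸ F.
C = (1/C₁ + 1/C₂)⁻¹ = 6.61×10⁻⁹ F.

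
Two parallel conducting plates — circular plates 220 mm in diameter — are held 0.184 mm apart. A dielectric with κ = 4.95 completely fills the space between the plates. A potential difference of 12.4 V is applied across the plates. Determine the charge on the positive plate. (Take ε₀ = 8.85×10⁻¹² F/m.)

A = π(220/2 mm)² = 3.80×10⁻² m².
C = κε₀A/d = 4.95 × 8.85×10⁻¹² × 3.80×10⁻² / 1.84×10⁻⁴ = 9.05×10⁻⁹ F.
Q = CV = 9.05×10⁻⁹ × 12.4 = 1.12×10⁻⁷ C.

112 nC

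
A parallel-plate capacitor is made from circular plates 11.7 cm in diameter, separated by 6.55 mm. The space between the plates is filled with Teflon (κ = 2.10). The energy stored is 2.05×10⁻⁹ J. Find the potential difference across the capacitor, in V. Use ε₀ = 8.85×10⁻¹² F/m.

11.6 V

A = π(11.7/2 cm)² = 1.08×10⁻² m².
C = κε₀A/d = 2.10 × 8.85×10⁻¹² × 1.08×10⁻² / 6.55×10⁻³ = 3.05×10⁻¹¹ F.
V = √(2U/C) = √(2 × 2.05×10⁻⁹ / 3.05×10⁻¹¹) = 11.6 V.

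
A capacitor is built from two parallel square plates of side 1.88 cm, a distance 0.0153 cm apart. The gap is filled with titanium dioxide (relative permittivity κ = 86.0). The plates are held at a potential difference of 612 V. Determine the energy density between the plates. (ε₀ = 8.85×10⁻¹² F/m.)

u ≈ 6.09×10⁹ μJ/m³

E = V/d = 612 / 1.53×10⁻⁴ = 4.00×10⁶ V/m.
u = ½κε₀E² = ½ × 86.0 × 8.85×10⁻¹² × (4.00×10⁶)² = 6.09×10³ J/m³.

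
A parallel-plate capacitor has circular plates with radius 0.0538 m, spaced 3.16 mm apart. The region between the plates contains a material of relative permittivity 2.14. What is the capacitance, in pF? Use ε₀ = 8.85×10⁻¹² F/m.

54.5 pF

A = π(0.0538 m)² = 9.09×10⁻³ m².
C = κε₀A/d = 2.14 × 8.85×10⁻¹² × 9.09×10⁻³ / 3.16×10⁻³ = 5.45×10⁻¹¹ F.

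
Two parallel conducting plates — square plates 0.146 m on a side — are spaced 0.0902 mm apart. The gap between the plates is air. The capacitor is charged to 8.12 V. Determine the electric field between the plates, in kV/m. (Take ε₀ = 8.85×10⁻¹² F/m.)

E ≈ 90.0 kV/m

E = V/d = 8.12 / 9.02×10⁻⁵ = 9.00×10⁴ V/m.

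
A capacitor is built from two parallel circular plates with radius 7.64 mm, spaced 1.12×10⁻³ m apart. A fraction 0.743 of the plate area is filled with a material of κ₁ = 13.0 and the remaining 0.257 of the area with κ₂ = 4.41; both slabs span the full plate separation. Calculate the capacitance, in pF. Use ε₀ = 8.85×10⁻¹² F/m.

15.6 pF

A = π(7.64 mm)² = 1.83×10⁻⁴ m².
Side-by-side slabs ⇒ two capacitors in parallel, each spanning the full gap.
C₁ = κ₁ε₀A₁/d = 13.0 × 8.85×10⁻¹² × 1.36×10⁻⁴ / 1.12×10⁻³ = 1.40×10⁻¹¹ F.
C₂ = κ₂ε₀A₂/d = 4.41 × 8.85×10⁻¹² × 4.71×10⁻⁵ / 1.12×10⁻³ = 1.64×10⁻¹² F.
C = C₁ + C₂ = 1.56×10⁻¹¹ F.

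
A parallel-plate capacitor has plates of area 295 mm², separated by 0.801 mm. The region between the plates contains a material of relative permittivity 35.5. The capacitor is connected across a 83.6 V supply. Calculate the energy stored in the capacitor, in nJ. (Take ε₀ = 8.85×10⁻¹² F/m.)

U ≈ 404 nJ

A = 295 mm² = 2.95×10⁻⁴ m².
C = κε₀A/d = 35.5 × 8.85×10⁻¹² × 2.95×10⁻⁴ / 8.01×10⁻⁴ = 1.16×10⁻¹⁰ F.
U = ½CV² = ½ × 1.16×10⁻¹⁰ × (83.6)² = 4.04×10⁻⁷ J.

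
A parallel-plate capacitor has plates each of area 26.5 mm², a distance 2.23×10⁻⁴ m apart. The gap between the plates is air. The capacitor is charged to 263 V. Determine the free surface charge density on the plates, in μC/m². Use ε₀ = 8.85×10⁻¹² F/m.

σ ≈ 10.4 μC/m²

A = 26.5 mm² = 2.65×10⁻⁵ m².
C = ε₀A/d = 8.85×10⁻¹² × 2.65×10⁻⁵ / 2.23×10⁻⁴ = 1.05×10⁻¹² F.
σ = Q/A = CV/A = 1.05×10⁻¹² × 263 / 2.65×10⁻⁵ = 1.04×10⁻⁵ C/m².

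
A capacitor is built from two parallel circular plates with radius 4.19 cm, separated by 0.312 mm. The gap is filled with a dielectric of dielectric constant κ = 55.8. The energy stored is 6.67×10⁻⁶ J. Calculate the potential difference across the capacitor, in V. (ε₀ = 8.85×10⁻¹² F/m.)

V ≈ 39.1 V

A = π(4.19 cm)² = 5.52×10⁻³ m².
C = κε₀A/d = 55.8 × 8.85×10⁻¹² × 5.52×10⁻³ / 3.12×10⁻⁴ = 8.73×10⁻⁹ F.
V = √(2U/C) = √(2 × 6.67×10⁻⁶ / 8.73×10⁻⁹) = 39.1 V.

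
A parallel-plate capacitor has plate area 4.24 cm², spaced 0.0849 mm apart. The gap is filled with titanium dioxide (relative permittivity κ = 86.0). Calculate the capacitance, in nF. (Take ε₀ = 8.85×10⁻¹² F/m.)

C ≈ 3.80 nF

A = 4.24 cm² = 4.24×10⁻⁴ m².
C = κε₀A/d = 86.0 × 8.85×10⁻¹² × 4.24×10⁻⁴ / 8.49×10⁻⁵ = 3.80×10⁻⁹ F.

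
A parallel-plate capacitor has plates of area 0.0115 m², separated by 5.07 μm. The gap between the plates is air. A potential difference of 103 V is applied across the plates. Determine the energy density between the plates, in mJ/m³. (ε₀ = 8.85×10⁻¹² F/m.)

1.83×10⁶ mJ/m³

E = V/d = 103 / 5.07×10⁻⁶ = 2.03×10⁷ V/m.
u = ½ε₀E² = ½ × 8.85×10⁻¹² × (2.03×10⁷)² = 1.83×10³ J/m³.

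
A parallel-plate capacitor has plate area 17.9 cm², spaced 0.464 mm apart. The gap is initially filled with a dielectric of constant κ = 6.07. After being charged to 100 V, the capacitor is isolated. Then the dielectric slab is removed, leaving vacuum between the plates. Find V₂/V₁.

Isolated ⇒ Q is held fixed.
C₂ = 0.165 C₁ and V = Q/C, so V₂/V₁ = C₁/C₂ = 6.07.

V₂/V₁ ≈ 6.07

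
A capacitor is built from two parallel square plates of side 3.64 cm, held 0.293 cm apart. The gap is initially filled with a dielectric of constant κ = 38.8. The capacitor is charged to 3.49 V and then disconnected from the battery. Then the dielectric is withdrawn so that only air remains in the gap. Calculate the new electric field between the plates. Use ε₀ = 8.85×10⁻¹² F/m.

46.2 V/mm

A = (3.64 cm)² = 1.32×10⁻³ m².
Initially C₁ = κε₀A/d = 38.8 × 8.85×10⁻¹² × 1.32×10⁻³ / 2.93×10⁻³ = 1.55×10⁻¹⁰ F.
E₁ = 1.19×10³ V/m.
Isolated ⇒ Q is held fixed. V₂ = Q/C₂ = V₁/0.0258; E = V/d, so E₂/E₁ = (V₂/V₁)(d₁/d₂) = 38.8.
E₂ = 38.8 × 1.19×10³ = 4.62×10⁴ V/m.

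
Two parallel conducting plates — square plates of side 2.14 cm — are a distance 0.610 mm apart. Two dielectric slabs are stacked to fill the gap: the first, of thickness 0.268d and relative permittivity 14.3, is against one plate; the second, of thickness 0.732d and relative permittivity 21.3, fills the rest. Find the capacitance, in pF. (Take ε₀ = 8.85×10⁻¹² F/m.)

125 pF

A = (2.14 cm)² = 4.58×10⁻⁴ m².
Stacked slabs ⇒ two capacitors in series, each with the full plate area.
C₁ = κ₁ε₀A/d₁ = 14.3 × 8.85×10⁻¹² × 4.58×10⁻⁴ / 1.63×10⁻⁴ = 3.55×10⁻¹⁰ F.
C₂ = κ₂ε₀A/d₂ = 21.3 × 8.85×10⁻¹² × 4.58×10⁻⁴ / 4.47×10⁻⁴ = 1.93×10⁻¹⁰ F.
C = (1/C₁ + 1/C₂)⁻¹ = 1.25×10⁻¹⁰ F.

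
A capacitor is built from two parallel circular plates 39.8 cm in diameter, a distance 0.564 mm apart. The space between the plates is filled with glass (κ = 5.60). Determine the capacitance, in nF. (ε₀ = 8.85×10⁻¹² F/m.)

A = π(39.8/2 cm)² = 0.124 m².
C = κε₀A/d = 5.60 × 8.85×10⁻¹² × 0.124 / 5.64×10⁻⁴ = 1.09×10⁻⁸ F.

10.9 nF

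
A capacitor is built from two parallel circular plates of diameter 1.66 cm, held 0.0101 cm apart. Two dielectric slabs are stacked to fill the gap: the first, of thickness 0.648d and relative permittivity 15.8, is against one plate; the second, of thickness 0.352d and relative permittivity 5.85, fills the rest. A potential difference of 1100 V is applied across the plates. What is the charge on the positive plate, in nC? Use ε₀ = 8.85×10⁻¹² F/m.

Q ≈ 206 nC

A = π(1.66/2 cm)² = 2.16×10⁻⁴ m².
Stacked slabs ⇒ two capacitors in series, each with the full plate area.
C₁ = κ₁ε₀A/d₁ = 15.8 × 8.85×10⁻¹² × 2.16×10⁻⁴ / 6.54×10⁻⁵ = 4.62×10⁻¹⁰ F.
C₂ = κ₂ε₀A/d₂ = 5.85 × 8.85×10⁻¹² × 2.16×10⁻⁴ / 3.56×10⁻⁵ = 3.15×10⁻¹⁰ F.
C = (1/C₁ + 1/C₂)⁻¹ = 1.87×10⁻¹⁰ F.
Q = CV = 1.87×10⁻¹⁰ × 1100 = 2.06×10⁻⁷ C.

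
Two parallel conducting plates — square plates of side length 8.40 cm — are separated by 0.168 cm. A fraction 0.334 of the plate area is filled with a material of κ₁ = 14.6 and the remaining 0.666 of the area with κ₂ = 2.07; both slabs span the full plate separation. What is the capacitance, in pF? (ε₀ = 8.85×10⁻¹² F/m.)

232 pF

A = (8.40 cm)² = 7.06×10⁻³ m².
Side-by-side slabs ⇒ two capacitors in parallel, each spanning the full gap.
C₁ = κ₁ε₀A₁/d = 14.6 × 8.85×10⁻¹² × 2.36×10⁻³ / 1.68×10⁻³ = 1.81×10⁻¹⁰ F.
C₂ = κ₂ε₀A₂/d = 2.07 × 8.85×10⁻¹² × 4.70×10⁻³ / 1.68×10⁻³ = 5.12×10⁻¹¹ F.
C = C₁ + C₂ = 2.32×10⁻¹⁰ F.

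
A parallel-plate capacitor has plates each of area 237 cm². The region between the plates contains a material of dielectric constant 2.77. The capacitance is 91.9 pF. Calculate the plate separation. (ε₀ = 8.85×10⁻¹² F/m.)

A = 237 cm² = 2.37×10⁻² m².
d = κε₀A/C = 2.77 × 8.85×10⁻¹² × 2.37×10⁻² / 9.19×10⁻¹¹ = 6.32×10⁻³ m.

d ≈ 6.32 mm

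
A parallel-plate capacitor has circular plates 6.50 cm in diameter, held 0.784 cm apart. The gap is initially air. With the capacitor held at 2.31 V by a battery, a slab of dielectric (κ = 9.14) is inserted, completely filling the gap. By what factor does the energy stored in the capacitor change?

Battery connected ⇒ V is held fixed.
C₂ = 9.14 C₁ and U = ½CV², so U₂/U₁ = C₂/C₁ = 9.14.

U₂/U₁ ≈ 9.14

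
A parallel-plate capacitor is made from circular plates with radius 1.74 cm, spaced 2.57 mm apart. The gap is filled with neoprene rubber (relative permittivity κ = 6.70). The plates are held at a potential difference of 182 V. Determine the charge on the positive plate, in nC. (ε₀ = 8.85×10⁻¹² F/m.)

Q ≈ 3.99 nC

A = π(1.74 cm)² = 9.51×10⁻⁴ m².
C = κε₀A/d = 6.70 × 8.85×10⁻¹² × 9.51×10⁻⁴ / 2.57×10⁻³ = 2.19×10⁻¹¹ F.
Q = CV = 2.19×10⁻¹¹ × 182 = 3.99×10⁻⁹ C.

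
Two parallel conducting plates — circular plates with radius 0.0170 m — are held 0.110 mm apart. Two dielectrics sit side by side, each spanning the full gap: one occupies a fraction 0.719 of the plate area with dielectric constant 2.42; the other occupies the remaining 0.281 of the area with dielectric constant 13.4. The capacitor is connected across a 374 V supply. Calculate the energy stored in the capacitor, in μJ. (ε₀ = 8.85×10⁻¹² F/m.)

A = π(0.0170 m)² = 9.08×10⁻⁴ m².
Side-by-side slabs ⇒ two capacitors in parallel, each spanning the full gap.
C₁ = κ₁ε₀A₁/d = 2.42 × 8.85×10⁻¹² × 6.53×10⁻⁴ / 1.10×10⁻⁴ = 1.27×10⁻¹⁰ F.
C₂ = κ₂ε₀A₂/d = 13.4 × 8.85×10⁻¹² × 2.55×10⁻⁴ / 1.10×10⁻⁴ = 2.75×10⁻¹⁰ F.
C = C₁ + C₂ = 4.02×10⁻¹⁰ F.
U = ½CV² = ½ × 4.02×10⁻¹⁰ × (374)² = 2.81×10⁻⁵ J.

U ≈ 28.1 μJ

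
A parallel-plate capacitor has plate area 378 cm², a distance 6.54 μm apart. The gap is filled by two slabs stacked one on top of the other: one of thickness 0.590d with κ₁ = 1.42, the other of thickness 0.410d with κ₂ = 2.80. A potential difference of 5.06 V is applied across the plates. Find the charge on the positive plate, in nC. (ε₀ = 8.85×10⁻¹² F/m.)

A = 378 cm² = 3.78×10⁻² m².
Stacked slabs ⇒ two capacitors in series, each with the full plate area.
C₁ = κ₁ε₀A/d₁ = 1.42 × 8.85×10⁻¹² × 3.78×10⁻² / 3.86×10⁻⁶ = 1.23×10⁻⁷ F.
C₂ = κ₂ε₀A/d₂ = 2.80 × 8.85×10⁻¹² × 3.78×10⁻² / 2.68×10⁻⁶ = 3.49×10⁻⁷ F.
C = (1/C₁ + 1/C₂)⁻¹ = 9.10×10⁻⁸ F.
Q = CV = 9.10×10⁻⁸ × 5.06 = 4.61×10⁻⁷ C.

461 nC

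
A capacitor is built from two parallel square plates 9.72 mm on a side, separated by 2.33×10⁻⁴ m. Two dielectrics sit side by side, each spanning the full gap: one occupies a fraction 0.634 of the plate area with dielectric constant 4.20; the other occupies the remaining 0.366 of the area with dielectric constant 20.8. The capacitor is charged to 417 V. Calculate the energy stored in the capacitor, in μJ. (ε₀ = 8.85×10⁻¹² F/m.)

A = (9.72 mm)² = 9.45×10⁻⁵ m².
Side-by-side slabs ⇒ two capacitors in parallel, each spanning the full gap.
C₁ = κ₁ε₀A₁/d = 4.20 × 8.85×10⁻¹² × 5.99×10⁻⁵ / 2.33×10⁻⁴ = 9.56×10⁻¹² F.
C₂ = κ₂ε₀A₂/d = 20.8 × 8.85×10⁻¹² × 3.46×10⁻⁵ / 2.33×10⁻⁴ = 2.73×10⁻¹¹ F.
C = C₁ + C₂ = 3.69×10⁻¹¹ F.
U = ½CV² = ½ × 3.69×10⁻¹¹ × (417)² = 3.21×10⁻⁶ J.

U ≈ 3.21 μJ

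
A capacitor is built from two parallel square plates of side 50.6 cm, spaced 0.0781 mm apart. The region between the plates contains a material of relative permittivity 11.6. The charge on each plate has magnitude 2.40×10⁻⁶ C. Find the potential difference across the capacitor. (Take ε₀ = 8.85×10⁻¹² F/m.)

7.13 V

A = (50.6 cm)² = 0.256 m².
C = κε₀A/d = 11.6 × 8.85×10⁻¹² × 0.256 / 7.81×10⁻⁵ = 3.37×10⁻⁷ F.
V = Q/C = 2.40×10⁻⁶ / 3.37×10⁻⁷ = 7.13 V.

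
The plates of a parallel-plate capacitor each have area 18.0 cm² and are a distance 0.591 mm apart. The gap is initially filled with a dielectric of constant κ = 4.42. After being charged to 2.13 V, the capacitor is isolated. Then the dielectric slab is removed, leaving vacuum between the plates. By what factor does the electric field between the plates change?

E₂/E₁ ≈ 4.42

Isolated ⇒ Q is held fixed.
V₂ = Q/C₂ = V₁/0.226; E = V/d, so E₂/E₁ = (V₂/V₁)(d₁/d₂) = 4.42.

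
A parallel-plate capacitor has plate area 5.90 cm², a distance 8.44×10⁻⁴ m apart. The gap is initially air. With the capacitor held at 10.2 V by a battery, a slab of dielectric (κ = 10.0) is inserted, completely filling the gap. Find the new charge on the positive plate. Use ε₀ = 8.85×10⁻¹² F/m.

A = 5.90 cm² = 5.90×10⁻⁴ m².
Initially C₁ = ε₀A/d = 8.85×10⁻¹² × 5.90×10⁻⁴ / 8.44×10⁻⁴ = 6.19×10⁻¹² F.
Q₁ = 6.31×10⁻¹¹ C.
Battery connected ⇒ V is held fixed. C₂ = 10.0 C₁ and Q = CV, so Q₂/Q₁ = C₂/C₁ = 10.0.
Q₂ = 10.0 × 6.31×10⁻¹¹ = 6.31×10⁻¹⁰ C.

Q ≈ 0.631 nC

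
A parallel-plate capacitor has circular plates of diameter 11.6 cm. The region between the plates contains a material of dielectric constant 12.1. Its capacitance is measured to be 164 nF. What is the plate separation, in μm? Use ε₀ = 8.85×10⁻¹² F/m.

d ≈ 6.90 μm

A = π(11.6/2 cm)² = 1.06×10⁻² m².
d = κε₀A/C = 12.1 × 8.85×10⁻¹² × 1.06×10⁻² / 1.64×10⁻⁷ = 6.90×10⁻⁶ m.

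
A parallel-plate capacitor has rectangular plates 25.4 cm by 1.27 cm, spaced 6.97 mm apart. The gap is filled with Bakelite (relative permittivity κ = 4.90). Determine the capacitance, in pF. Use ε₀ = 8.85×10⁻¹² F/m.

20.1 pF

A = 25.4 × 1.27 cm² = 3.23×10⁻³ m².
C = κε₀A/d = 4.90 × 8.85×10⁻¹² × 3.23×10⁻³ / 6.97×10⁻³ = 2.01×10⁻¹¹ F.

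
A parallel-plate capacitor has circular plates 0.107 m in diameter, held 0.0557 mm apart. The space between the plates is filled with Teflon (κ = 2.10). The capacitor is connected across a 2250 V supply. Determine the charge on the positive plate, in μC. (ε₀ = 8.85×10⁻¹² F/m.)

Q ≈ 6.75 μC

A = π(0.107/2 m)² = 8.99×10⁻³ m².
C = κε₀A/d = 2.10 × 8.85×10⁻¹² × 8.99×10⁻³ / 5.57×10⁻⁵ = 3.00×10⁻⁹ F.
Q = CV = 3.00×10⁻⁹ × 2250 = 6.75×10⁻⁶ C.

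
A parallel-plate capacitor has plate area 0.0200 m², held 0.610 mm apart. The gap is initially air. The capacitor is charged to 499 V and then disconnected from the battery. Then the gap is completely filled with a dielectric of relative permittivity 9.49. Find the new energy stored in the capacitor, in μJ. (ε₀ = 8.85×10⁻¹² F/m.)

U ≈ 3.81 μJ

Initially C₁ = ε₀A/d = 8.85×10⁻¹² × 2.00×10⁻² / 6.10×10⁻⁴ = 2.90×10⁻¹⁰ F.
U₁ = 3.61×10⁻⁵ J.
Isolated ⇒ Q is held fixed. C₂ = 9.49 C₁ and U = Q²/(2C), so U₂/U₁ = C₁/C₂ = 0.105.
U₂ = 0.105 × 3.61×10⁻⁵ = 3.81×10⁻⁶ J.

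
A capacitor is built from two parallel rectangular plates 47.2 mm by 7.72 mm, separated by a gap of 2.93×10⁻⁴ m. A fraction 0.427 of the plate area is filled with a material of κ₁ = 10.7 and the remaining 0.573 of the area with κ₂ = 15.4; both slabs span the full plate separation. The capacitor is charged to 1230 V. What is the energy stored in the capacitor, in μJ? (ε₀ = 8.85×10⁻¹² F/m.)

U ≈ 112 μJ

A = 47.2 × 7.72 mm² = 3.64×10⁻⁴ m².
Side-by-side slabs ⇒ two capacitors in parallel, each spanning the full gap.
C₁ = κ₁ε₀A₁/d = 10.7 × 8.85×10⁻¹² × 1.56×10⁻⁴ / 2.93×10⁻⁴ = 5.03×10⁻¹¹ F.
C₂ = κ₂ε₀A₂/d = 15.4 × 8.85×10⁻¹² × 2.09×10⁻⁴ / 2.93×10⁻⁴ = 9.71×10⁻¹¹ F.
C = C₁ + C₂ = 1.47×10⁻¹⁰ F.
U = ½CV² = ½ × 1.47×10⁻¹⁰ × (1230)² = 1.12×10⁻⁴ J.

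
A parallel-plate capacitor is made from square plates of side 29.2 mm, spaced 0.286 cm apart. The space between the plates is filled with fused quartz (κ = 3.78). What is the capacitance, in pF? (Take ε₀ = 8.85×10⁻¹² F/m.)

A = (29.2 mm)² = 8.53×10⁻⁴ m².
C = κε₀A/d = 3.78 × 8.85×10⁻¹² × 8.53×10⁻⁴ / 2.86×10⁻³ = 9.97×10⁻¹² F.

C ≈ 9.97 pF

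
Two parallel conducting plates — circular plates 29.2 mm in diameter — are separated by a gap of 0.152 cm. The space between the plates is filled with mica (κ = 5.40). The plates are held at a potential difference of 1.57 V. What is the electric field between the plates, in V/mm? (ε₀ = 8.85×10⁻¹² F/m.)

1.03 V/mm

E = V/d = 1.57 / 1.52×10⁻³ = 1.03×10³ V/m.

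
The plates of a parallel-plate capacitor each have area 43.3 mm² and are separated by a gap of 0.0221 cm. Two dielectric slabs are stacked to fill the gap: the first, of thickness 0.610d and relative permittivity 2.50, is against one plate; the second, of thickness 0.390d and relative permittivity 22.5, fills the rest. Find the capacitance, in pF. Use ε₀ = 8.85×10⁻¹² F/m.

6.64 pF

A = 43.3 mm² = 4.33×10⁻⁵ m².
Stacked slabs ⇒ two capacitors in series, each with the full plate area.
C₁ = κ₁ε₀A/d₁ = 2.50 × 8.85×10⁻¹² × 4.33×10⁻⁵ / 1.35×10⁻⁴ = 7.11×10⁻¹² F.
C₂ = κ₂ε₀A/d₂ = 22.5 × 8.85×10⁻¹² × 4.33×10⁻⁵ / 8.62×10⁻⁵ = 1.00×10⁻¹⁰ F.
C = (1/C₁ + 1/C₂)⁻¹ = 6.64×10⁻¹² F.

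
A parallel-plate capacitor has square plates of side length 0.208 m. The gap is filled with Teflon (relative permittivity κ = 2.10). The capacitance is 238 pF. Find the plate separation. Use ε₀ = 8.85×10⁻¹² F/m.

d ≈ 3.38 mm

A = (0.208 m)² = 4.33×10⁻² m².
d = κε₀A/C = 2.10 × 8.85×10⁻¹² × 4.33×10⁻² / 2.38×10⁻¹⁰ = 3.38×10⁻³ m.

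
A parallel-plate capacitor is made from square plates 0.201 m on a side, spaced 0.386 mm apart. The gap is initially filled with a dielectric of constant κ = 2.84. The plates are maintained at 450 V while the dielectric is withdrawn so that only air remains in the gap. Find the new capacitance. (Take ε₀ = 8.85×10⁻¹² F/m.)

C ≈ 0.926 nF

A = (0.201 m)² = 4.04×10⁻² m².
Initially C₁ = κε₀A/d = 2.84 × 8.85×10⁻¹² × 4.04×10⁻² / 3.86×10⁻⁴ = 2.63×10⁻⁹ F.
C = κε₀A/d scales with κ, so C₂/C₁ = 1/κ = 1/2.84 = 0.352.
C₂ = 0.352 × 2.63×10⁻⁹ = 9.26×10⁻¹⁰ F.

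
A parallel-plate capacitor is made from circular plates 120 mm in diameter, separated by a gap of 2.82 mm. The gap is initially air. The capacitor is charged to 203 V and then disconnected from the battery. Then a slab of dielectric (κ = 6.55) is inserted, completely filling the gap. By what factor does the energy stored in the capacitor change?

Isolated ⇒ Q is held fixed.
C₂ = 6.55 C₁ and U = Q²/(2C), so U₂/U₁ = C₁/C₂ = 0.153.

U₂/U₁ ≈ 0.153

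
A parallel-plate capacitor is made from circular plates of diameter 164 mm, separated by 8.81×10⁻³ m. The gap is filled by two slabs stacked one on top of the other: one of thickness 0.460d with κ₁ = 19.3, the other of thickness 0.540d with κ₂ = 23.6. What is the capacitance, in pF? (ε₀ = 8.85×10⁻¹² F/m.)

C ≈ 454 pF

A = π(164/2 mm)² = 2.11×10⁻² m².
Stacked slabs ⇒ two capacitors in series, each with the full plate area.
C₁ = κ₁ε₀A/d₁ = 19.3 × 8.85×10⁻¹² × 2.11×10⁻² / 4.05×10⁻³ = 8.90×10⁻¹⁰ F.
C₂ = κ₂ε₀A/d₂ = 23.6 × 8.85×10⁻¹² × 2.11×10⁻² / 4.76×10⁻³ = 9.27×10⁻¹⁰ F.
C = (1/C₁ + 1/C₂)⁻¹ = 4.54×10⁻¹⁰ F.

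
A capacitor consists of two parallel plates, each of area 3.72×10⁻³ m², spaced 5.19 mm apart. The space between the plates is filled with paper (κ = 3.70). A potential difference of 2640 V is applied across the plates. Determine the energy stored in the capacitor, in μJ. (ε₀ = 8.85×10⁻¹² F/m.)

C = κε₀A/d = 3.70 × 8.85×10⁻¹² × 3.72×10⁻³ / 5.19×10⁻³ = 2.35×10⁻¹¹ F.
U = ½CV² = ½ × 2.35×10⁻¹¹ × (2640)² = 8.18×10⁻⁵ J.

U ≈ 81.8 μJ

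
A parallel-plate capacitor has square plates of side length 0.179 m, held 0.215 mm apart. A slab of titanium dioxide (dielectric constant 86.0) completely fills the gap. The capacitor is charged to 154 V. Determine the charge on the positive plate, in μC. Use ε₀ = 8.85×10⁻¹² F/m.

Q ≈ 17.5 μC

A = (0.179 m)² = 3.20×10⁻² m².
C = κε₀A/d = 86.0 × 8.85×10⁻¹² × 3.20×10⁻² / 2.15×10⁻⁴ = 1.13×10⁻⁷ F.
Q = CV = 1.13×10⁻⁷ × 154 = 1.75×10⁻⁵ C.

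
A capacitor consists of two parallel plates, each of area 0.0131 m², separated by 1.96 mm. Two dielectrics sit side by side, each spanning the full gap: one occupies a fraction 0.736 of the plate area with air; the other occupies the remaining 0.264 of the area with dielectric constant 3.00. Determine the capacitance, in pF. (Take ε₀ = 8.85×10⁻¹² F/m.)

Side-by-side slabs ⇒ two capacitors in parallel, each spanning the full gap.
C₁ = κ₁ε₀A₁/d = 1.00 × 8.85×10⁻¹² × 9.64×10⁻³ / 1.96×10⁻³ = 4.35×10⁻¹¹ F.
C₂ = κ₂ε₀A₂/d = 3.00 × 8.85×10⁻¹² × 3.46×10⁻³ / 1.96×10⁻³ = 4.68×10⁻¹¹ F.
C = C₁ + C₂ = 9.04×10⁻¹¹ F.

C ≈ 90.4 pF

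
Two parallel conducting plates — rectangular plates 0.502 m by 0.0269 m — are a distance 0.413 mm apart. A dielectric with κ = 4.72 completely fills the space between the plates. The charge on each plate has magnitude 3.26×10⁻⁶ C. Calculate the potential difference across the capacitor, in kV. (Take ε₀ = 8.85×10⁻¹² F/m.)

V ≈ 2.39 kV

A = 0.502 × 0.0269 m² = 1.35×10⁻² m².
C = κε₀A/d = 4.72 × 8.85×10⁻¹² × 1.35×10⁻² / 4.13×10⁻⁴ = 1.37×10⁻⁹ F.
V = Q/C = 3.26×10⁻⁶ / 1.37×10⁻⁹ = 2.39×10³ V.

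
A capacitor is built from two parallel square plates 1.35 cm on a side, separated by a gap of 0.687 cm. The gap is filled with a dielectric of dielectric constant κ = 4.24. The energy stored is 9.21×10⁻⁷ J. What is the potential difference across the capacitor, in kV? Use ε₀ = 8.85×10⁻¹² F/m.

A = (1.35 cm)² = 1.82×10⁻⁴ m².
C = κε₀A/d = 4.24 × 8.85×10⁻¹² × 1.82×10⁻⁴ / 6.87×10⁻³ = 9.95×10⁻¹³ F.
V = √(2U/C) = √(2 × 9.21×10⁻⁷ / 9.95×10⁻¹³) = 1.36×10³ V.

V ≈ 1.36 kV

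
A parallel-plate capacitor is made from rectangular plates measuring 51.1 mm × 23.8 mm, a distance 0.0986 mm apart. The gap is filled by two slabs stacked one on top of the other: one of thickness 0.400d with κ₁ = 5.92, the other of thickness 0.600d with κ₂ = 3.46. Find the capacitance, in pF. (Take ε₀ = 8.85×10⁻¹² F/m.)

C ≈ 453 pF

A = 51.1 × 23.8 mm² = 1.22×10⁻³ m².
Stacked slabs ⇒ two capacitors in series, each with the full plate area.
C₁ = κ₁ε₀A/d₁ = 5.92 × 8.85×10⁻¹² × 1.22×10⁻³ / 3.94×10⁻⁵ = 1.62×10⁻⁹ F.
C₂ = κ₂ε₀A/d₂ = 3.46 × 8.85×10⁻¹² × 1.22×10⁻³ / 5.92×10⁻⁵ = 6.29×10⁻¹⁰ F.
C = (1/C₁ + 1/C₂)⁻¹ = 4.53×10⁻¹⁰ F.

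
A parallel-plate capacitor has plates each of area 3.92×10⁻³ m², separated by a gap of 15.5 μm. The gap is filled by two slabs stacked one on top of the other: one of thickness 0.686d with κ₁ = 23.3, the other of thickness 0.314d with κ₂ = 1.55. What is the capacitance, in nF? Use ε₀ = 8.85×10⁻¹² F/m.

9.65 nF

Stacked slabs ⇒ two capacitors in series, each with the full plate area.
C₁ = κ₁ε₀A/d₁ = 23.3 × 8.85×10⁻¹² × 3.92×10⁻³ / 1.06×10⁻⁵ = 7.60×10⁻⁸ F.
C₂ = κ₂ε₀A/d₂ = 1.55 × 8.85×10⁻¹² × 3.92×10⁻³ / 4.87×10⁻⁶ = 1.10×10⁻⁸ F.
C = (1/C₁ + 1/C₂)⁻¹ = 9.65×10⁻⁹ F.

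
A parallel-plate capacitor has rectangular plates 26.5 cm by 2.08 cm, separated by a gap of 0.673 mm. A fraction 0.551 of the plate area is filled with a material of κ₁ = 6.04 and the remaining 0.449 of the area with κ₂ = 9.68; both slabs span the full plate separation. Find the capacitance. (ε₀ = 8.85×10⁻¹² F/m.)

0.556 nF

A = 26.5 × 2.08 cm² = 5.51×10⁻³ m².
Side-by-side slabs ⇒ two capacitors in parallel, each spanning the full gap.
C₁ = κ₁ε₀A₁/d = 6.04 × 8.85×10⁻¹² × 3.04×10⁻³ / 6.73×10⁻⁴ = 2.41×10⁻¹⁰ F.
C₂ = κ₂ε₀A₂/d = 9.68 × 8.85×10⁻¹² × 2.47×10⁻³ / 6.73×10⁻⁴ = 3.15×10⁻¹⁰ F.
C = C₁ + C₂ = 5.56×10⁻¹⁰ F.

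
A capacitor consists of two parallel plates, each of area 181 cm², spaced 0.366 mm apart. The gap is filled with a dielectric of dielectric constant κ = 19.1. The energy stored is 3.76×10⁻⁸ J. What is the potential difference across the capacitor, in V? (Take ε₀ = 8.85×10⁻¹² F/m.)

V ≈ 3.00 V

A = 181 cm² = 1.81×10⁻² m².
C = κε₀A/d = 19.1 × 8.85×10⁻¹² × 1.81×10⁻² / 3.66×10⁻⁴ = 8.36×10⁻⁹ F.
V = √(2U/C) = √(2 × 3.76×10⁻⁸ / 8.36×10⁻⁹) = 3.00 V.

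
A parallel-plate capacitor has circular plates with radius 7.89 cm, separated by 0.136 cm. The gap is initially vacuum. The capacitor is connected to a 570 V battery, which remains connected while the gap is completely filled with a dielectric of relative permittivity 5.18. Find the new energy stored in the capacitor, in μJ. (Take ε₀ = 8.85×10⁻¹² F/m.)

A = π(7.89 cm)² = 1.96×10⁻² m².
Initially C₁ = ε₀A/d = 8.85×10⁻¹² × 1.96×10⁻² / 1.36×10⁻³ = 1.27×10⁻¹⁰ F.
U₁ = 2.07×10⁻⁵ J.
Battery connected ⇒ V is held fixed. C₂ = 5.18 C₁ and U = ½CV², so U₂/U₁ = C₂/C₁ = 5.18.
U₂ = 5.18 × 2.07×10⁻⁵ = 1.07×10⁻⁴ J.

U ≈ 107 μJ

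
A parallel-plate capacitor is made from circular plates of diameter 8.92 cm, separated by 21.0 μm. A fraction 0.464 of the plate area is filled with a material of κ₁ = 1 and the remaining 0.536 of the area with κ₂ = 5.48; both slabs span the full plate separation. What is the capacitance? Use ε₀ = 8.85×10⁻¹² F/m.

A = π(8.92/2 cm)² = 6.25×10⁻³ m².
Side-by-side slabs ⇒ two capacitors in parallel, each spanning the full gap.
C₁ = κ₁ε₀A₁/d = 1.00 × 8.85×10⁻¹² × 2.90×10⁻³ / 2.10×10⁻⁵ = 1.22×10⁻⁹ F.
C₂ = κ₂ε₀A₂/d = 5.48 × 8.85×10⁻¹² × 3.35×10⁻³ / 2.10×10⁻⁵ = 7.74×10⁻⁹ F.
C = C₁ + C₂ = 8.96×10⁻⁹ F.

C ≈ 8.96 nF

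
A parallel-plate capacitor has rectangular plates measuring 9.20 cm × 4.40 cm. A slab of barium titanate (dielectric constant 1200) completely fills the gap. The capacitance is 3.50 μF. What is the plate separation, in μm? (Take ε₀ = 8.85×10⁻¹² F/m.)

A = 9.20 × 4.40 cm² = 4.05×10⁻³ m².
d = κε₀A/C = 1200 × 8.85×10⁻¹² × 4.05×10⁻³ / 3.50×10⁻⁶ = 1.23×10⁻⁵ m.

12.3 μm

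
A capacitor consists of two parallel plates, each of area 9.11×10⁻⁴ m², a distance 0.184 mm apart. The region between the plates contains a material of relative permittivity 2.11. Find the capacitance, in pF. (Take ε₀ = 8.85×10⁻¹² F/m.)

C = κε₀A/d = 2.11 × 8.85×10⁻¹² × 9.11×10⁻⁴ / 1.84×10⁻⁴ = 9.25×10⁻¹¹ F.

92.5 pF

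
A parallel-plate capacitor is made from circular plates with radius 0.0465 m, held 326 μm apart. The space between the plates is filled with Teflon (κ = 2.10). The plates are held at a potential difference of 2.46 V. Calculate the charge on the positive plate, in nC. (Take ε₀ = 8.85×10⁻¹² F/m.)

A = π(0.0465 m)² = 6.79×10⁻³ m².
C = κε₀A/d = 2.10 × 8.85×10⁻¹² × 6.79×10⁻³ / 3.26×10⁻⁴ = 3.87×10⁻¹⁰ F.
Q = CV = 3.87×10⁻¹⁰ × 2.46 = 9.53×10⁻¹⁰ C.

0.953 nC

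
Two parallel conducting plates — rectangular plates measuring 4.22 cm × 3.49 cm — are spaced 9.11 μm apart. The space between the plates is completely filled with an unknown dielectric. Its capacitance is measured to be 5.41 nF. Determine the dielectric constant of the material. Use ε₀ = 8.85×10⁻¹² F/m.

κ ≈ 3.78

A = 4.22 × 3.49 cm² = 1.47×10⁻³ m².
κ = Cd/(ε₀A) = 5.41×10⁻⁹ × 9.11×10⁻⁶ / (8.85×10⁻¹² × 1.47×10⁻³) = 3.78.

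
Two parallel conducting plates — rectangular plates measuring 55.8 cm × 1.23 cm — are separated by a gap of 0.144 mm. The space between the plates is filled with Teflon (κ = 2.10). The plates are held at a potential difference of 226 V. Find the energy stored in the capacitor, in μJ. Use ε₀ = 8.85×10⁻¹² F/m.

22.6 μJ

A = 55.8 × 1.23 cm² = 6.86×10⁻³ m².
C = κε₀A/d = 2.10 × 8.85×10⁻¹² × 6.86×10⁻³ / 1.44×10⁻⁴ = 8.86×10⁻¹⁰ F.
U = ½CV² = ½ × 8.86×10⁻¹⁰ × (226)² = 2.26×10⁻⁵ J.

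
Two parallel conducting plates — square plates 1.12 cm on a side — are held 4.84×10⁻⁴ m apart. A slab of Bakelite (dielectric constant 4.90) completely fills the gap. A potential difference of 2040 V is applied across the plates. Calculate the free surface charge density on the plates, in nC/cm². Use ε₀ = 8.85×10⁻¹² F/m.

A = (1.12 cm)² = 1.25×10⁻⁴ m².
C = κε₀A/d = 4.90 × 8.85×10⁻¹² × 1.25×10⁻⁴ / 4.84×10⁻⁴ = 1.12×10⁻¹¹ F.
σ = Q/A = CV/A = 1.12×10⁻¹¹ × 2040 / 1.25×10⁻⁴ = 1.83×10⁻⁴ C/m².

18.3 nC/cm²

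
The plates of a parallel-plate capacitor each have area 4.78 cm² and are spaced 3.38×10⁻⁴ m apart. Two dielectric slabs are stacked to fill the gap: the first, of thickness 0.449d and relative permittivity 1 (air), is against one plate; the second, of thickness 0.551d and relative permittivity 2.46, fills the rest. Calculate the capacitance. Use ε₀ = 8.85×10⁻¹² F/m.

C ≈ 18.6 pF

A = 4.78 cm² = 4.78×10⁻⁴ m².
Stacked slabs ⇒ two capacitors in series, each with the full plate area.
C₁ = κ₁ε₀A/d₁ = 1.00 × 8.85×10⁻¹² × 4.78×10⁻⁴ / 1.52×10⁻⁴ = 2.79×10⁻¹¹ F.
C₂ = κ₂ε₀A/d₂ = 2.46 × 8.85×10⁻¹² × 4.78×10⁻⁴ / 1.86×10⁻⁴ = 5.59×10⁻¹¹ F.
C = (1/C₁ + 1/C₂)⁻¹ = 1.86×10⁻¹¹ F.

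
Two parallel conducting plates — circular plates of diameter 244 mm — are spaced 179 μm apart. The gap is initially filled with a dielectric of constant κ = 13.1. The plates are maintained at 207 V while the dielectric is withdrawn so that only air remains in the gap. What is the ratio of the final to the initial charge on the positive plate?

Battery connected ⇒ V is held fixed.
C₂ = 0.0763 C₁ and Q = CV, so Q₂/Q₁ = C₂/C₁ = 0.0763.

Q₂/Q₁ ≈ 0.0763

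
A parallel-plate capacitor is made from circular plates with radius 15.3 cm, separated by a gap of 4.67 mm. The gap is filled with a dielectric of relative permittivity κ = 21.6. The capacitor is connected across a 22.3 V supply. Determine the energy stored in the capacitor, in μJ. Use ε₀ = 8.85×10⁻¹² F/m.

A = π(15.3 cm)² = 7.35×10⁻² m².
C = κε₀A/d = 21.6 × 8.85×10⁻¹² × 7.35×10⁻² / 4.67×10⁻³ = 3.01×10⁻⁹ F.
U = ½CV² = ½ × 3.01×10⁻⁹ × (22.3)² = 7.49×10⁻⁷ J.

U ≈ 0.749 μJ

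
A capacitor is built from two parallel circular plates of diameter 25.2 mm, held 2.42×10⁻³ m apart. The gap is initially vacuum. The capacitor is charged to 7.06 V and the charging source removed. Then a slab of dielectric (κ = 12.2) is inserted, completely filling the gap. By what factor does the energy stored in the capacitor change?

0.0820

Isolated ⇒ Q is held fixed.
C₂ = 12.2 C₁ and U = Q²/(2C), so U₂/U₁ = C₁/C₂ = 0.0820.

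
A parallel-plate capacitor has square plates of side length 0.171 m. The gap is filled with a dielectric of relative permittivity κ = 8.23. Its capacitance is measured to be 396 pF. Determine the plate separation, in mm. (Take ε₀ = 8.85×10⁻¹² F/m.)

d ≈ 5.38 mm

A = (0.171 m)² = 2.92×10⁻² m².
d = κε₀A/C = 8.23 × 8.85×10⁻¹² × 2.92×10⁻² / 3.96×10⁻¹⁰ = 5.38×10⁻³ m.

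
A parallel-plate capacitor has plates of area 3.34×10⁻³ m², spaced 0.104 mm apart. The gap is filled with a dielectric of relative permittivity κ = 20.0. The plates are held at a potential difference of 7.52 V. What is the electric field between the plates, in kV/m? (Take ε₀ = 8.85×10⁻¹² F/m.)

72.3 kV/m

E = V/d = 7.52 / 1.04×10⁻⁴ = 7.23×10⁴ V/m.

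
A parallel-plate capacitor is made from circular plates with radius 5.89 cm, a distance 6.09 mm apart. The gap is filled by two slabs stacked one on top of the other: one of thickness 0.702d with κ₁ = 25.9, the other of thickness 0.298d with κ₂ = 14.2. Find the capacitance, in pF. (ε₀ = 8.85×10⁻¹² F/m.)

329 pF

A = π(5.89 cm)² = 1.09×10⁻² m².
Stacked slabs ⇒ two capacitors in series, each with the full plate area.
C₁ = κ₁ε₀A/d₁ = 25.9 × 8.85×10⁻¹² × 1.09×10⁻² / 4.28×10⁻³ = 5.84×10⁻¹⁰ F.
C₂ = κ₂ε₀A/d₂ = 14.2 × 8.85×10⁻¹² × 1.09×10⁻² / 1.81×10⁻³ = 7.55×10⁻¹⁰ F.
C = (1/C₁ + 1/C₂)⁻¹ = 3.29×10⁻¹⁰ F.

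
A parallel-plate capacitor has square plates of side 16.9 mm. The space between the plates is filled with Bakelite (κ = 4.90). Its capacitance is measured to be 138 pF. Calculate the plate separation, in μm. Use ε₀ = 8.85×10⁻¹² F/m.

A = (16.9 mm)² = 2.86×10⁻⁴ m².
d = κε₀A/C = 4.90 × 8.85×10⁻¹² × 2.86×10⁻⁴ / 1.38×10⁻¹⁰ = 8.97×10⁻⁵ m.

89.7 μm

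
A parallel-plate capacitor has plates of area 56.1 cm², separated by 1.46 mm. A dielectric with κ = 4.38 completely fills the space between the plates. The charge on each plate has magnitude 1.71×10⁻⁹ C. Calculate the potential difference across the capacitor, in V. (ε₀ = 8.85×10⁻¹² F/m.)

11.5 V

A = 56.1 cm² = 5.61×10⁻³ m².
C = κε₀A/d = 4.38 × 8.85×10⁻¹² × 5.61×10⁻³ / 1.46×10⁻³ = 1.49×10⁻¹⁰ F.
V = Q/C = 1.71×10⁻⁹ / 1.49×10⁻¹⁰ = 11.5 V.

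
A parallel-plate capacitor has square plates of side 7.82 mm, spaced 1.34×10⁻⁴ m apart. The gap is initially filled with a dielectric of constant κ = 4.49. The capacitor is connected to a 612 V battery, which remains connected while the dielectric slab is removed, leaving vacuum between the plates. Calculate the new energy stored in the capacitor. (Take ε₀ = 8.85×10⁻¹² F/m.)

U ≈ 0.756 μJ

A = (7.82 mm)² = 6.12×10⁻⁵ m².
Initially C₁ = κε₀A/d = 4.49 × 8.85×10⁻¹² × 6.12×10⁻⁵ / 1.34×10⁻⁴ = 1.81×10⁻¹¹ F.
U₁ = 3.40×10⁻⁶ J.
Battery connected ⇒ V is held fixed. C₂ = 0.223 C₁ and U = ½CV², so U₂/U₁ = C₂/C₁ = 0.223.
U₂ = 0.223 × 3.40×10⁻⁶ = 7.56×10⁻⁷ J.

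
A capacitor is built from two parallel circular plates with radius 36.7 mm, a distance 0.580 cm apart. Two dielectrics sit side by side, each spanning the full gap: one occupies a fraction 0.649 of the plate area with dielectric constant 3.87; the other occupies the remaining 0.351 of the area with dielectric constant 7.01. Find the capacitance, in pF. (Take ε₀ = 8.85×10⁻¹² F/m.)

C ≈ 32.1 pF

A = π(36.7 mm)² = 4.23×10⁻³ m².
Side-by-side slabs ⇒ two capacitors in parallel, each spanning the full gap.
C₁ = κ₁ε₀A₁/d = 3.87 × 8.85×10⁻¹² × 2.75×10⁻³ / 5.80×10⁻³ = 1.62×10⁻¹¹ F.
C₂ = κ₂ε₀A₂/d = 7.01 × 8.85×10⁻¹² × 1.49×10⁻³ / 5.80×10⁻³ = 1.59×10⁻¹¹ F.
C = C₁ + C₂ = 3.21×10⁻¹¹ F.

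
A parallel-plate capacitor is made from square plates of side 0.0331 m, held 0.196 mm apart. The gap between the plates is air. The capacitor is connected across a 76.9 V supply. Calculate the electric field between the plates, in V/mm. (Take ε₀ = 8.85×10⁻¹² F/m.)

E = V/d = 76.9 / 1.96×10⁻⁴ = 3.92×10⁵ V/m.

E ≈ 392 V/mm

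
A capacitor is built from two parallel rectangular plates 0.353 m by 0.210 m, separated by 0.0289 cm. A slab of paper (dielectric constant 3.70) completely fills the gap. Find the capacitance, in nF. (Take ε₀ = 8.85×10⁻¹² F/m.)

A = 0.353 × 0.210 m² = 7.41×10⁻² m².
C = κε₀A/d = 3.70 × 8.85×10⁻¹² × 7.41×10⁻² / 2.89×10⁻⁴ = 8.40×10⁻⁹ F.

C ≈ 8.40 nF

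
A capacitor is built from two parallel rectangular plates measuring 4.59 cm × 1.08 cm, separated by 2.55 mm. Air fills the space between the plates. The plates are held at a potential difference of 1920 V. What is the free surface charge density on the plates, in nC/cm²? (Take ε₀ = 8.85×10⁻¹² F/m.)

A = 4.59 × 1.08 cm² = 4.96×10⁻⁴ m².
C = ε₀A/d = 8.85×10⁻¹² × 4.96×10⁻⁴ / 2.55×10⁻³ = 1.72×10⁻¹² F.
σ = Q/A = CV/A = 1.72×10⁻¹² × 1920 / 4.96×10⁻⁴ = 6.66×10⁻⁶ C/m².

σ ≈ 0.666 nC/cm²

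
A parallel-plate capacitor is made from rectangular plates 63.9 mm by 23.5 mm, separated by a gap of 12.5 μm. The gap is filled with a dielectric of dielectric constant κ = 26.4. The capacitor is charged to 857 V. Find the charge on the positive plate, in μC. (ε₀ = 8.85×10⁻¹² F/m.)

A = 63.9 × 23.5 mm² = 1.50×10⁻³ m².
C = κε₀A/d = 26.4 × 8.85×10⁻¹² × 1.50×10⁻³ / 1.25×10⁻⁵ = 2.81×10⁻⁸ F.
Q = CV = 2.81×10⁻⁸ × 857 = 2.41×10⁻⁵ C.

24.1 μC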